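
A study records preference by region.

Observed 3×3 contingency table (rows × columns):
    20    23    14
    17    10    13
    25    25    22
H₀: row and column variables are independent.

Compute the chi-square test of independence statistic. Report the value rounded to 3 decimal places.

Row totals [57, 40, 72], col totals [62, 58, 49], n=169
χ² = (20−20.91)²/20.91 + (23−19.56)²/19.56 + (14−16.53)²/16.53 + (17−14.67)²/14.67 + (10−13.73)²/13.73 + (13−11.60)²/11.60 + (25−26.41)²/26.41 + (25−24.71)²/24.71 + (22−20.88)²/20.88 = 2.7202
df = 4

test statistic = 2.720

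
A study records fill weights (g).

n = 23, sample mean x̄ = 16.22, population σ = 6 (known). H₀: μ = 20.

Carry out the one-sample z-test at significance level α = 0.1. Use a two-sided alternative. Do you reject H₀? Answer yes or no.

SE = σ/√n = 6/√23 = 1.2511
z = (x̄−μ₀)/SE = (16.22−20)/1.2511 = -3.0214
p-value (two-sided) = 0.00252
At α=0.1: p < α → reject H₀

reject H₀: yes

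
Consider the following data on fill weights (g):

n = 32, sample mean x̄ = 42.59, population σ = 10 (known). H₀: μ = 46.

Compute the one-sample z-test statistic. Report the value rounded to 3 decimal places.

test statistic = -1.929

SE = σ/√n = 10/√32 = 1.7678
z = (x̄−μ₀)/SE = (42.59−46)/1.7678 = -1.9290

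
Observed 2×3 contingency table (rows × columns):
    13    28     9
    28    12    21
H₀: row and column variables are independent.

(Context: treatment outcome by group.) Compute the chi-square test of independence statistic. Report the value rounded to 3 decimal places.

Row totals [50, 61], col totals [41, 40, 30], n=111
χ² = (13−18.47)²/18.47 + (28−18.02)²/18.02 + (9−13.51)²/13.51 + (28−22.53)²/22.53 + (12−21.98)²/21.98 + (21−16.49)²/16.49 = 15.7524
df = 2

test statistic = 15.752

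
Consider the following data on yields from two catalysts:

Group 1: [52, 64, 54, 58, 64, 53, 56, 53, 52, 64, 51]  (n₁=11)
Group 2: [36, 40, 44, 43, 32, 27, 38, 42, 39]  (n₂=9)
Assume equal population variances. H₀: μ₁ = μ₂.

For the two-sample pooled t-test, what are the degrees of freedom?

degrees of freedom = 18

df = n₁ + n₂ − 2 = 11 + 9 − 2 = 18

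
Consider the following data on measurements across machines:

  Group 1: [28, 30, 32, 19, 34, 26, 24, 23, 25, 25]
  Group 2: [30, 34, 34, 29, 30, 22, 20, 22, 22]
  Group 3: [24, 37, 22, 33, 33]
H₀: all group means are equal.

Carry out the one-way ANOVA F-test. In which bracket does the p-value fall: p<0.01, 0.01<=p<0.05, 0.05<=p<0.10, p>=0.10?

Group means [26.60, 27.00, 29.80], grand mean 27.417
SSB = Σnᵢ(x̄ᵢ−x̄)² = 36.633; SSW = ΣΣ(x−x̄ᵢ)² = 591.200
MSB = 36.633/2 = 18.3167; MSW = 591.200/21 = 28.1524
F = MSB/MSW = 0.6506
df = (2, 21)
p-value (upper-tail) = 0.53192
→ bracket: p>=0.10

p-value bracket: p>=0.10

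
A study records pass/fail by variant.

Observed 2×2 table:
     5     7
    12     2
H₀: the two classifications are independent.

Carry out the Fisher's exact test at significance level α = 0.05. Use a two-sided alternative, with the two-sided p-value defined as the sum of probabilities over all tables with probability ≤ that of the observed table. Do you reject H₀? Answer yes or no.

reject H₀: yes

Margins: r₁=12, r₂=14, c₁=17, c₂=9, n=26
p_obs = C(12,5)·C(14,12)/C(26,17); sum pmf over tables with pmf ≤ p_obs
p-value (two-sided) = 0.03753
At α=0.05: p < α → reject H₀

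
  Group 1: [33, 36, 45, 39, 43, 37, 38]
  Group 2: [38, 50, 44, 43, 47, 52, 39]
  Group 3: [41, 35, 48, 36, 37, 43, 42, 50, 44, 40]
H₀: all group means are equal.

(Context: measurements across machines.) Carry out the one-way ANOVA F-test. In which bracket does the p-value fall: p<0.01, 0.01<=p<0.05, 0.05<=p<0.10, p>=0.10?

p-value bracket: 0.05<=p<0.10

Group means [38.71, 44.71, 41.60], grand mean 41.667
SSB = Σnᵢ(x̄ᵢ−x̄)² = 126.076; SSW = ΣΣ(x−x̄ᵢ)² = 487.257
MSB = 126.076/2 = 63.0381; MSW = 487.257/21 = 23.2027
F = MSB/MSW = 2.7168
df = (2, 21)
p-value (upper-tail) = 0.08926
→ bracket: 0.05<=p<0.10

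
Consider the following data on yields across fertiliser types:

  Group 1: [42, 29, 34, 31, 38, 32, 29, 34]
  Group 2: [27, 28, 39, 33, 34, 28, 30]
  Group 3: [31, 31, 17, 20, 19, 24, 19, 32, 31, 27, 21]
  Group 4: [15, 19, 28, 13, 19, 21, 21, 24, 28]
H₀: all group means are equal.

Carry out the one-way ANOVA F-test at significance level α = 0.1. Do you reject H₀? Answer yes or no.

reject H₀: yes

Group means [33.62, 31.29, 24.73, 20.89], grand mean 27.086
SSB = Σnᵢ(x̄ᵢ−x̄)² = 872.369; SSW = ΣΣ(x−x̄ᵢ)² = 806.374
MSB = 872.369/3 = 290.7895; MSW = 806.374/31 = 26.0121
F = MSB/MSW = 11.1790
df = (3, 31)
p-value (upper-tail) = 0.00004
At α=0.1: p < α → reject H₀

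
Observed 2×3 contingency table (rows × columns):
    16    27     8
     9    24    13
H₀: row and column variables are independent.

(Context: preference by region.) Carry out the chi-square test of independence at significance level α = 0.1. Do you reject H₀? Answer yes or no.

reject H₀: no

Row totals [51, 46], col totals [25, 51, 21], n=97
χ² = (16−13.14)²/13.14 + (27−26.81)²/26.81 + (8−11.04)²/11.04 + (9−11.86)²/11.86 + (24−24.19)²/24.19 + (13−9.96)²/9.96 = 3.0774
df = 2
p-value (upper-tail) = 0.21466
At α=0.1: p ≥ α → fail to reject H₀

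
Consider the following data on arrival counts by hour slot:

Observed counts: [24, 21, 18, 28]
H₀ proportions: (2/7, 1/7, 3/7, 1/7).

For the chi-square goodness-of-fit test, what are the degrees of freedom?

degrees of freedom = 3

df = k − 1 = 4 − 1 = 3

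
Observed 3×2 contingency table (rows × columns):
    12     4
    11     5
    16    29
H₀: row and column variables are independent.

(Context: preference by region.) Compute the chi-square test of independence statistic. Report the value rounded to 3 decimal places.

Row totals [16, 16, 45], col totals [39, 38], n=77
χ² = (12−8.10)²/8.10 + (4−7.90)²/7.90 + (11−8.10)²/8.10 + (5−7.90)²/7.90 + (16−22.79)²/22.79 + (29−22.21)²/22.21 = 9.9943
df = 2

test statistic = 9.994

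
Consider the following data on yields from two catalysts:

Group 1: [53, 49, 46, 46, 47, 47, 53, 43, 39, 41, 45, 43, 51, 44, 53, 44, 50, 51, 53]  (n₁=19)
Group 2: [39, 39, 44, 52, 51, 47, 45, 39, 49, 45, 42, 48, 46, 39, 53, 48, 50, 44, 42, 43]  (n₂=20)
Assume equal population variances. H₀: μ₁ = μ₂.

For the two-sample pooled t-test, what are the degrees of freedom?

df = n₁ + n₂ − 2 = 19 + 20 − 2 = 37

degrees of freedom = 37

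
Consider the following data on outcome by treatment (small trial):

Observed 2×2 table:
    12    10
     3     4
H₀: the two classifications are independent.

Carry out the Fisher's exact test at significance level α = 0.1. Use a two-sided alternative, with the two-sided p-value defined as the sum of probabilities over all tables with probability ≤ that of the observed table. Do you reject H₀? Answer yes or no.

Margins: r₁=22, r₂=7, c₁=15, c₂=14, n=29
p_obs = C(22,12)·C(7,3)/C(29,15); sum pmf over tables with pmf ≤ p_obs
p-value (two-sided) = 0.68166
At α=0.1: p ≥ α → fail to reject H₀

reject H₀: no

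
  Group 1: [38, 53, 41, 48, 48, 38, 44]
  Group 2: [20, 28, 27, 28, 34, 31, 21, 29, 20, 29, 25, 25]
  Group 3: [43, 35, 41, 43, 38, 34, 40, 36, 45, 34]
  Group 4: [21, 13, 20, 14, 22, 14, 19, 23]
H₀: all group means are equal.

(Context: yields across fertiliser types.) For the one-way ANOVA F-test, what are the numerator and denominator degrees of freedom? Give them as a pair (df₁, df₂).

degrees of freedom = [3, 33]

k = 4 groups, N = 37 total
df = (k−1, N−k) = (4−1, 37−4) = (3, 33)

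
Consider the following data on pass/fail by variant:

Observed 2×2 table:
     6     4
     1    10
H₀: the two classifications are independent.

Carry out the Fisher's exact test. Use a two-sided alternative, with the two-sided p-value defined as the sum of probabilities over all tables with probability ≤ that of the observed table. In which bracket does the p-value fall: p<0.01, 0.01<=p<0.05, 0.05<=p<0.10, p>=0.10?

p-value bracket: 0.01<=p<0.05

Margins: r₁=10, r₂=11, c₁=7, c₂=14, n=21
p_obs = C(10,6)·C(11,1)/C(21,7); sum pmf over tables with pmf ≤ p_obs
p-value (two-sided) = 0.02374
→ bracket: 0.01<=p<0.05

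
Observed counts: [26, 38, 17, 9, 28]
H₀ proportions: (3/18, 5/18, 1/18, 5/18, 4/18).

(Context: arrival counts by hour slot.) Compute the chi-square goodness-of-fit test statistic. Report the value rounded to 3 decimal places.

test statistic = 36.881

n = 118; E_i = n·p_i = [19.67, 32.78, 6.56, 32.78, 26.22]
χ² = (26−19.67)²/19.67 + (38−32.78)²/32.78 + (17−6.56)²/6.56 + (9−32.78)²/32.78 + (28−26.22)²/26.22 = 36.8814
df = 4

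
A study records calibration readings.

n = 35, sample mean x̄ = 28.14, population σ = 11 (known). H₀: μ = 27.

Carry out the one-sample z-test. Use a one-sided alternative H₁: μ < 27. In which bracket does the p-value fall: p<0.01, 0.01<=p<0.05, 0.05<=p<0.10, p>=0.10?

p-value bracket: p>=0.10

SE = σ/√n = 11/√35 = 1.8593
z = (x̄−μ₀)/SE = (28.14−27)/1.8593 = 0.6131
p-value (one-sided, H₁ less) = 0.73010
→ bracket: p>=0.10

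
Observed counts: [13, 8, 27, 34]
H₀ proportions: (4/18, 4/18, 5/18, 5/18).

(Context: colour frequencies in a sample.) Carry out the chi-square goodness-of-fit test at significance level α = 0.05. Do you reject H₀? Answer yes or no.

n = 82; E_i = n·p_i = [18.22, 18.22, 22.78, 22.78]
χ² = (13−18.22)²/18.22 + (8−18.22)²/18.22 + (27−22.78)²/22.78 + (34−22.78)²/22.78 = 13.5427
df = 3
p-value (upper-tail) = 0.00360
At α=0.05: p < α → reject H₀

reject H₀: yes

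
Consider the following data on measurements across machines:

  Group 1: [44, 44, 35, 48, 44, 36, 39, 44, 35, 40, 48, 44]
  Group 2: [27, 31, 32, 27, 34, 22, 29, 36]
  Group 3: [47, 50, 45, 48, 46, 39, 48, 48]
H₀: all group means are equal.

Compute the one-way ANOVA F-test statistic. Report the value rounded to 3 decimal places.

Group means [41.75, 29.75, 46.38], grand mean 39.643
SSB = Σnᵢ(x̄ᵢ−x̄)² = 1198.804; SSW = ΣΣ(x−x̄ᵢ)² = 455.625
MSB = 1198.804/2 = 599.4018; MSW = 455.625/25 = 18.2250
F = MSB/MSW = 32.8890
df = (2, 25)

test statistic = 32.889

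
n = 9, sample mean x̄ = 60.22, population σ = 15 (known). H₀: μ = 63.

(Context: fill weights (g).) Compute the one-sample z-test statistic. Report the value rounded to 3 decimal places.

SE = σ/√n = 15/√9 = 5.0000
z = (x̄−μ₀)/SE = (60.22−63)/5.0000 = -0.5560

test statistic = -0.556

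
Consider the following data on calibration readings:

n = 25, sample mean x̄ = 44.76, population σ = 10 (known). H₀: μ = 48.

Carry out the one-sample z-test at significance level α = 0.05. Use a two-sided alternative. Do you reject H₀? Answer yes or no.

reject H₀: no

SE = σ/√n = 10/√25 = 2.0000
z = (x̄−μ₀)/SE = (44.76−48)/2.0000 = -1.6200
p-value (two-sided) = 0.10523
At α=0.05: p ≥ α → fail to reject H₀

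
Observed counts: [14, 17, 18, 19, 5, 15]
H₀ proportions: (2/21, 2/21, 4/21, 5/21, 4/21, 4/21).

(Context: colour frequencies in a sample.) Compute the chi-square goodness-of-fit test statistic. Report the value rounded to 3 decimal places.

n = 88; E_i = n·p_i = [8.38, 8.38, 16.76, 20.95, 16.76, 16.76]
χ² = (14−8.38)²/8.38 + (17−8.38)²/8.38 + (18−16.76)²/16.76 + (19−20.95)²/20.95 + (5−16.76)²/16.76 + (15−16.76)²/16.76 = 21.3432
df = 5

test statistic = 21.343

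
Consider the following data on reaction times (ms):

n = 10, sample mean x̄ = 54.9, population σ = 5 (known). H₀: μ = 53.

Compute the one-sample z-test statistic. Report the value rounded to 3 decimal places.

test statistic = 1.202

SE = σ/√n = 5/√10 = 1.5811
z = (x̄−μ₀)/SE = (54.9−53)/1.5811 = 1.2017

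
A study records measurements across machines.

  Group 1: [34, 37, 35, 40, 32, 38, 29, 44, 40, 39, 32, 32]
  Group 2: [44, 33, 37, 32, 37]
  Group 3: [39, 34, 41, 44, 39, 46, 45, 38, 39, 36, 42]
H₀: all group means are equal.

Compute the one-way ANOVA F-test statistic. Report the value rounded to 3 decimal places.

test statistic = 3.210

Group means [36.00, 36.60, 40.27], grand mean 37.786
SSB = Σnᵢ(x̄ᵢ−x̄)² = 113.332; SSW = ΣΣ(x−x̄ᵢ)² = 441.382
MSB = 113.332/2 = 56.6662; MSW = 441.382/25 = 17.6553
F = MSB/MSW = 3.2096
df = (2, 25)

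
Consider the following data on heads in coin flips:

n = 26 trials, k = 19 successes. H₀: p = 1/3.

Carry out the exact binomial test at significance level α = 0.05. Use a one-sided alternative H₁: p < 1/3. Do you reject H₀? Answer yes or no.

reject H₀: no

Exact binomial: n=26, k=19, p₀=1/3=0.3333
P(X≤19) from Σ C(n,i)·p₀^i·(1−p₀)^(n−i)
p-value (one-sided, H₁ less) = 0.99999
At α=0.05: p ≥ α → fail to reject H₀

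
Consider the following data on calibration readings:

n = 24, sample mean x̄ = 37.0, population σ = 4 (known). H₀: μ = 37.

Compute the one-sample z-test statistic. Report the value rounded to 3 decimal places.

test statistic = 0.000

SE = σ/√n = 4/√24 = 0.8165
z = (x̄−μ₀)/SE = (37.0−37)/0.8165 = 0.0000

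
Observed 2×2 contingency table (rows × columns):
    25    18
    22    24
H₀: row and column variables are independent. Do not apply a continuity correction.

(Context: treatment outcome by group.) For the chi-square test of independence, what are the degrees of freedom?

df = (r−1)(c−1) = (2−1)·(2−1) = 1

degrees of freedom = 1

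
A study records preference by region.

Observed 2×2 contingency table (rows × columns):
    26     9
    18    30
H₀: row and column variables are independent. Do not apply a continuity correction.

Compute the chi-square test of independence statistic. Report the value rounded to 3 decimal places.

Row totals [35, 48], col totals [44, 39], n=83
χ² = (26−18.55)²/18.55 + (9−16.45)²/16.45 + (18−25.45)²/25.45 + (30−22.55)²/22.55 = 10.9958
df = 1

test statistic = 10.996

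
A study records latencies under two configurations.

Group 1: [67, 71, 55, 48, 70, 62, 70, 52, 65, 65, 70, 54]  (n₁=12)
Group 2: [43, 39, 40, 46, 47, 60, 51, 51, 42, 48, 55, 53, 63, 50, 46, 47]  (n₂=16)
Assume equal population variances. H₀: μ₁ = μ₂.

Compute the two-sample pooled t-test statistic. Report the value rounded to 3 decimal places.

x̄₁=62.417, s₁=8.107, n₁=12
x̄₂=48.812, s₂=6.685, n₂=16
s_p² = [11·8.107² + 15·6.685²]/26 = 53.5905
SE = √(s_p²·(1/12+1/16)) = 2.7956
t = (62.417−48.812)/2.7956 = 4.8663
df = 26

test statistic = 4.866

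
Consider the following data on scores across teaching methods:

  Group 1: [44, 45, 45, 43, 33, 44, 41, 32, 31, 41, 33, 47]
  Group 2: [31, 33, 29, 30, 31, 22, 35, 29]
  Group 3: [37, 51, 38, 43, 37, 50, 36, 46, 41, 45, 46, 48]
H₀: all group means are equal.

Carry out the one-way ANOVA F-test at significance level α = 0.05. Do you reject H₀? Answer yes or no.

Group means [39.92, 30.00, 43.17], grand mean 38.656
SSB = Σnᵢ(x̄ᵢ−x̄)² = 862.635; SSW = ΣΣ(x−x̄ᵢ)² = 796.583
MSB = 862.635/2 = 431.3177; MSW = 796.583/29 = 27.4684
F = MSB/MSW = 15.7023
df = (2, 29)
p-value (upper-tail) = 0.00002
At α=0.05: p < α → reject H₀

reject H₀: yes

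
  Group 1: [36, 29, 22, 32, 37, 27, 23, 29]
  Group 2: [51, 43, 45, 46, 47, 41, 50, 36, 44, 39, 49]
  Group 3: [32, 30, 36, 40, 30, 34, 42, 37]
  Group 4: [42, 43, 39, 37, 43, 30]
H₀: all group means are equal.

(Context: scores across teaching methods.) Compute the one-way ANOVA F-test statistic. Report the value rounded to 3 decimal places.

Group means [29.38, 44.64, 35.12, 39.00], grand mean 37.606
SSB = Σnᵢ(x̄ᵢ−x̄)² = 1146.583; SSW = ΣΣ(x−x̄ᵢ)² = 693.295
MSB = 1146.583/3 = 382.1944; MSW = 693.295/29 = 23.9067
F = MSB/MSW = 15.9869
df = (3, 29)

test statistic = 15.987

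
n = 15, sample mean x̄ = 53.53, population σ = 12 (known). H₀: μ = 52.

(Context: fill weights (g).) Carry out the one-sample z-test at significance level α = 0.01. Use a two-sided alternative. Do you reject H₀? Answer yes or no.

SE = σ/√n = 12/√15 = 3.0984
z = (x̄−μ₀)/SE = (53.53−52)/3.0984 = 0.4938
p-value (two-sided) = 0.62144
At α=0.01: p ≥ α → fail to reject H₀

reject H₀: no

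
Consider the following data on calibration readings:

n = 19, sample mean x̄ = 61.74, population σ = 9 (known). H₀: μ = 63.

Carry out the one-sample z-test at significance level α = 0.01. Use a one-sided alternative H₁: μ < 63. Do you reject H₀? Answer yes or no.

SE = σ/√n = 9/√19 = 2.0647
z = (x̄−μ₀)/SE = (61.74−63)/2.0647 = -0.6102
p-value (one-sided, H₁ less) = 0.27085
At α=0.01: p ≥ α → fail to reject H₀

reject H₀: no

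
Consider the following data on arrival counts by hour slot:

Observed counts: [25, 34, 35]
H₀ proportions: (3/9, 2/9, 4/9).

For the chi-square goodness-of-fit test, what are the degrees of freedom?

df = k − 1 = 3 − 1 = 2

degrees of freedom = 2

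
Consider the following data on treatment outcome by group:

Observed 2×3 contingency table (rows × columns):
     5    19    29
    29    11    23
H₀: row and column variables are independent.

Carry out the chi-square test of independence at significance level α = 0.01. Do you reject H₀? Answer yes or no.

reject H₀: yes

Row totals [53, 63], col totals [34, 30, 52], n=116
χ² = (5−15.53)²/15.53 + (19−13.71)²/13.71 + (29−23.76)²/23.76 + (29−18.47)²/18.47 + (11−16.29)²/16.29 + (23−28.24)²/28.24 = 19.0463
df = 2
p-value (upper-tail) = 0.00007
At α=0.01: p < α → reject H₀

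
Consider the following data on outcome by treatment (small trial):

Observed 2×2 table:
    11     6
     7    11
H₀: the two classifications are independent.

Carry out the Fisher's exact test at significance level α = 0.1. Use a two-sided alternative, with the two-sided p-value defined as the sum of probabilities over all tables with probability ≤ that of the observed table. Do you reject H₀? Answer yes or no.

reject H₀: no

Margins: r₁=17, r₂=18, c₁=18, c₂=17, n=35
p_obs = C(17,11)·C(18,7)/C(35,18); sum pmf over tables with pmf ≤ p_obs
p-value (two-sided) = 0.18114
At α=0.1: p ≥ α → fail to reject H₀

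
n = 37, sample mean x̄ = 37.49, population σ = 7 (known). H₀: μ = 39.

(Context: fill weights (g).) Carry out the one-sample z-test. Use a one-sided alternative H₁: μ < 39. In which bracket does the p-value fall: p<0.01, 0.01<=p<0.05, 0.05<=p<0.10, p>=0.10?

SE = σ/√n = 7/√37 = 1.1508
z = (x̄−μ₀)/SE = (37.49−39)/1.1508 = -1.3121
p-value (one-sided, H₁ less) = 0.09474
→ bracket: 0.05<=p<0.10

p-value bracket: 0.05<=p<0.10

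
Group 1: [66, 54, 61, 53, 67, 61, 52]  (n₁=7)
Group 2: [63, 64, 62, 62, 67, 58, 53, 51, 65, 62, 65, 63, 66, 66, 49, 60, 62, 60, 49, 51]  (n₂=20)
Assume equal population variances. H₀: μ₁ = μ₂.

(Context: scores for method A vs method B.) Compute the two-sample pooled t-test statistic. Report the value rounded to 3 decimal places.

test statistic = -0.286

x̄₁=59.143, s₁=6.203, n₁=7
x̄₂=59.900, s₂=5.973, n₂=20
s_p² = [6·6.203² + 19·5.973²]/25 = 36.3463
SE = √(s_p²·(1/7+1/20)) = 2.6476
t = (59.143−59.900)/2.6476 = -0.2860
df = 25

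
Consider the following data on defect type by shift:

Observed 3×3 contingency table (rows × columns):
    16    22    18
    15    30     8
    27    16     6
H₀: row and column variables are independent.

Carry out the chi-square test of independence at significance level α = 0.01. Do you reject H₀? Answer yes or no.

Row totals [56, 53, 49], col totals [58, 68, 32], n=158
χ² = (16−20.56)²/20.56 + (22−24.10)²/24.10 + (18−11.34)²/11.34 + (15−19.46)²/19.46 + (30−22.81)²/22.81 + (8−10.73)²/10.73 + (27−17.99)²/17.99 + (16−21.09)²/21.09 + (6−9.92)²/9.92 = 16.3806
df = 4
p-value (upper-tail) = 0.00255
At α=0.01: p < α → reject H₀

reject H₀: yes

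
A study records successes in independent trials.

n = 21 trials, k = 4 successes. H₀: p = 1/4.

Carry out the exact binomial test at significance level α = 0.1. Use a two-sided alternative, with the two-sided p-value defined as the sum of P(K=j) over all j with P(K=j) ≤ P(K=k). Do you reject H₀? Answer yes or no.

reject H₀: no

Exact binomial: n=21, k=4, p₀=1/4=0.2500
P(X=j) = C(n,j)·p₀^j·(1−p₀)^(n−j); p = Σ P(X=j) over j with P(X=j) ≤ P(X=4)
p-value (two-sided) = 0.62379
At α=0.1: p ≥ α → fail to reject H₀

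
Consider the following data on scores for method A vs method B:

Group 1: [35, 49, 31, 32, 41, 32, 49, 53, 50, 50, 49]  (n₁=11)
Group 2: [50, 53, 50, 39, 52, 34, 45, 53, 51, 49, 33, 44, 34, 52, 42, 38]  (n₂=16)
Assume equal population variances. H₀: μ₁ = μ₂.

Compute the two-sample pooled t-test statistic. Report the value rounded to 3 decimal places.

test statistic = -0.683

x̄₁=42.818, s₁=8.716, n₁=11
x̄₂=44.938, s₂=7.344, n₂=16
s_p² = [10·8.716² + 15·7.344²]/25 = 62.7430
SE = √(s_p²·(1/11+1/16)) = 3.1025
t = (42.818−44.938)/3.1025 = -0.6831
df = 25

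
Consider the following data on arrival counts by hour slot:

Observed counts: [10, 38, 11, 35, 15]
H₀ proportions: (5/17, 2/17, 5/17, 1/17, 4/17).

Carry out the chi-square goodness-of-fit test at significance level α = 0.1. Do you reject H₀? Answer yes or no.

n = 109; E_i = n·p_i = [32.06, 12.82, 32.06, 6.41, 25.65]
χ² = (10−32.06)²/32.06 + (38−12.82)²/12.82 + (11−32.06)²/32.06 + (35−6.41)²/6.41 + (15−25.65)²/25.65 = 210.3271
df = 4
p-value (upper-tail) = 0.00000
At α=0.1: p < α → reject H₀

reject H₀: yes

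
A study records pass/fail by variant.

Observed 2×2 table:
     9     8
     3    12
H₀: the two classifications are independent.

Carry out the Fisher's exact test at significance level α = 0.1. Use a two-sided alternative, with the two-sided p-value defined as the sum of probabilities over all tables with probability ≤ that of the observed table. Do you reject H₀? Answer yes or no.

Margins: r₁=17, r₂=15, c₁=12, c₂=20, n=32
p_obs = C(17,9)·C(15,3)/C(32,12); sum pmf over tables with pmf ≤ p_obs
p-value (two-sided) = 0.07587
At α=0.1: p < α → reject H₀

reject H₀: yes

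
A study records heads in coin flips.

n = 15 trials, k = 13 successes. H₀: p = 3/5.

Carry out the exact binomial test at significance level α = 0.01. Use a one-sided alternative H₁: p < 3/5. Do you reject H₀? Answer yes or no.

Exact binomial: n=15, k=13, p₀=3/5=0.6000
P(X≤13) from Σ C(n,i)·p₀^i·(1−p₀)^(n−i)
p-value (one-sided, H₁ less) = 0.99483
At α=0.01: p ≥ α → fail to reject H₀

reject H₀: no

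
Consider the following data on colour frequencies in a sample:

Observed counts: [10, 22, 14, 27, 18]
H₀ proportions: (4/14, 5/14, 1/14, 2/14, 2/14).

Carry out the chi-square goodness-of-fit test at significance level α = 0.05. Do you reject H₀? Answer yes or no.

reject H₀: yes

n = 91; E_i = n·p_i = [26.00, 32.50, 6.50, 13.00, 13.00]
χ² = (10−26.00)²/26.00 + (22−32.50)²/32.50 + (14−6.50)²/6.50 + (27−13.00)²/13.00 + (18−13.00)²/13.00 = 38.8923
df = 4
p-value (upper-tail) = 0.00000
At α=0.05: p < α → reject H₀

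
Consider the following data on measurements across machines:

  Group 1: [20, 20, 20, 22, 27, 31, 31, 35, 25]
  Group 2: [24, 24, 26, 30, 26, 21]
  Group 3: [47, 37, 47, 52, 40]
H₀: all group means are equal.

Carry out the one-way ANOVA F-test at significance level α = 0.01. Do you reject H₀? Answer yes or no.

reject H₀: yes

Group means [25.67, 25.17, 44.60], grand mean 30.250
SSB = Σnᵢ(x̄ᵢ−x̄)² = 1373.717; SSW = ΣΣ(x−x̄ᵢ)² = 446.033
MSB = 1373.717/2 = 686.8583; MSW = 446.033/17 = 26.2373
F = MSB/MSW = 26.1787
df = (2, 17)
p-value (upper-tail) = 0.00001
At α=0.01: p < α → reject H₀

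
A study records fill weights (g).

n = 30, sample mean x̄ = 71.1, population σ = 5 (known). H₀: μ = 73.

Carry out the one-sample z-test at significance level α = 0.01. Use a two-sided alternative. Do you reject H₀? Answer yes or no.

reject H₀: no

SE = σ/√n = 5/√30 = 0.9129
z = (x̄−μ₀)/SE = (71.1−73)/0.9129 = -2.0813
p-value (two-sided) = 0.03740
At α=0.01: p ≥ α → fail to reject H₀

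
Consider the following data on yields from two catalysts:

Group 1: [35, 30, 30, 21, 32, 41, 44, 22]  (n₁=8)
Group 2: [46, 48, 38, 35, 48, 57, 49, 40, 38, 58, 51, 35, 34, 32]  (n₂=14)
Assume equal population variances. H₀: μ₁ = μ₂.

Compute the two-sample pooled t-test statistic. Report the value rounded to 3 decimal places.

x̄₁=31.875, s₁=8.132, n₁=8
x̄₂=43.500, s₂=8.618, n₂=14
s_p² = [7·8.132² + 13·8.618²]/20 = 71.4188
SE = √(s_p²·(1/8+1/14)) = 3.7455
t = (31.875−43.500)/3.7455 = -3.1037
df = 20

test statistic = -3.104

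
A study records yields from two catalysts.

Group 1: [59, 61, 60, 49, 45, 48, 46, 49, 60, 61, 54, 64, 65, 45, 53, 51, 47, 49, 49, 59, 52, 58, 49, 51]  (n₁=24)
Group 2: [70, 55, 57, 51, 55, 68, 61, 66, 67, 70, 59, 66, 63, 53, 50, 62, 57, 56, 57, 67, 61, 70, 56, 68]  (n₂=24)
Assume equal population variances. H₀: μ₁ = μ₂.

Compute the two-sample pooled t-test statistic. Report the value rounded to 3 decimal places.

x̄₁=53.500, s₁=6.290, n₁=24
x̄₂=61.042, s₂=6.348, n₂=24
s_p² = [23·6.290² + 23·6.348²]/46 = 39.9339
SE = √(s_p²·(1/24+1/24)) = 1.8242
t = (53.500−61.042)/1.8242 = -4.1342
df = 46

test statistic = -4.134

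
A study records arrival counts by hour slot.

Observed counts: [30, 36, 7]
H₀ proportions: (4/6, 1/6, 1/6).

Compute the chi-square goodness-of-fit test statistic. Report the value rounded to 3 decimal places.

test statistic = 56.041

n = 73; E_i = n·p_i = [48.67, 12.17, 12.17]
χ² = (30−48.67)²/48.67 + (36−12.17)²/12.17 + (7−12.17)²/12.17 = 56.0411
df = 2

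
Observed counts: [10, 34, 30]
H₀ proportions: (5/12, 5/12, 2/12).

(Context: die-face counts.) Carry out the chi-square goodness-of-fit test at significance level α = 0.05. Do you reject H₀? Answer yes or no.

reject H₀: yes

n = 74; E_i = n·p_i = [30.83, 30.83, 12.33]
χ² = (10−30.83)²/30.83 + (34−30.83)²/30.83 + (30−12.33)²/12.33 = 39.7081
df = 2
p-value (upper-tail) = 0.00000
At α=0.05: p < α → reject H₀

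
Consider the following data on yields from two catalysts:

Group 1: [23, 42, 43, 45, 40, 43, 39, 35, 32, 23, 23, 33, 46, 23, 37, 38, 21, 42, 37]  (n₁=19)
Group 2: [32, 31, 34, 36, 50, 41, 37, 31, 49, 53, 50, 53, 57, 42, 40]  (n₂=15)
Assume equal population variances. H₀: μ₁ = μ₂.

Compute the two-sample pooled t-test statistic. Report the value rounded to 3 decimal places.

test statistic = -2.472

x̄₁=35.000, s₁=8.466, n₁=19
x̄₂=42.400, s₂=8.919, n₂=15
s_p² = [18·8.466² + 14·8.919²]/32 = 75.1125
SE = √(s_p²·(1/19+1/15)) = 2.9935
t = (35.000−42.400)/2.9935 = -2.4721
df = 32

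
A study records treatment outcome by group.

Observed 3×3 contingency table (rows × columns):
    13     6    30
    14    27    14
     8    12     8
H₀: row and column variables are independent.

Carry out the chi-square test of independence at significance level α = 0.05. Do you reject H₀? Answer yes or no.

reject H₀: yes

Row totals [49, 55, 28], col totals [35, 45, 52], n=132
χ² = (13−12.99)²/12.99 + (6−16.70)²/16.70 + (30−19.30)²/19.30 + (14−14.58)²/14.58 + (27−18.75)²/18.75 + (14−21.67)²/21.67 + (8−7.42)²/7.42 + (12−9.55)²/9.55 + (8−11.03)²/11.03 = 20.6620
df = 4
p-value (upper-tail) = 0.00037
At α=0.05: p < α → reject H₀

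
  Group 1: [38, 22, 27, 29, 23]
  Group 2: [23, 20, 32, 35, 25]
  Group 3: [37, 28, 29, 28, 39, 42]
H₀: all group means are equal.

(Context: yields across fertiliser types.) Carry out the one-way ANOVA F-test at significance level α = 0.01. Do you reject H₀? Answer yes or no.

Group means [27.80, 27.00, 33.83], grand mean 29.812
SSB = Σnᵢ(x̄ᵢ−x̄)² = 156.804; SSW = ΣΣ(x−x̄ᵢ)² = 515.633
MSB = 156.804/2 = 78.4021; MSW = 515.633/13 = 39.6641
F = MSB/MSW = 1.9767
df = (2, 13)
p-value (upper-tail) = 0.17802
At α=0.01: p ≥ α → fail to reject H₀

reject H₀: no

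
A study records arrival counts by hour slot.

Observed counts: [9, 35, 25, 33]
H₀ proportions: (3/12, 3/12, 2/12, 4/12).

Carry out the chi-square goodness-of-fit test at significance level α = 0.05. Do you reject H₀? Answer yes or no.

reject H₀: yes

n = 102; E_i = n·p_i = [25.50, 25.50, 17.00, 34.00]
χ² = (9−25.50)²/25.50 + (35−25.50)²/25.50 + (25−17.00)²/17.00 + (33−34.00)²/34.00 = 18.0098
df = 3
p-value (upper-tail) = 0.00044
At α=0.05: p < α → reject H₀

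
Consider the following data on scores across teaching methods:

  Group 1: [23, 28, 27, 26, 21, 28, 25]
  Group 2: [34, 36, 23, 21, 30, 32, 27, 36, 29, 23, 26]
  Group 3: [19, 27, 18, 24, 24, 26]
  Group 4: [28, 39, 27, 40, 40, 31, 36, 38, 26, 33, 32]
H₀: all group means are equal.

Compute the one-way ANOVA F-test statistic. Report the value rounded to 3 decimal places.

test statistic = 8.299

Group means [25.43, 28.82, 23.00, 33.64], grand mean 28.657
SSB = Σnᵢ(x̄ᵢ−x̄)² = 537.990; SSW = ΣΣ(x−x̄ᵢ)² = 669.896
MSB = 537.990/3 = 179.3299; MSW = 669.896/31 = 21.6096
F = MSB/MSW = 8.2986
df = (3, 31)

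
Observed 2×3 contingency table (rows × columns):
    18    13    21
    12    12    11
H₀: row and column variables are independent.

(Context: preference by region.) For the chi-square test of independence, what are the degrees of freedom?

degrees of freedom = 2

df = (r−1)(c−1) = (2−1)·(3−1) = 2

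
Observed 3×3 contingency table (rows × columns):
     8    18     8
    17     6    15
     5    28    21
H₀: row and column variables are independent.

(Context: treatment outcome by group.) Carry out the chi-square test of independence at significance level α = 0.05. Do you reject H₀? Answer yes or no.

Row totals [34, 38, 54], col totals [30, 52, 44], n=126
χ² = (8−8.10)²/8.10 + (18−14.03)²/14.03 + (8−11.87)²/11.87 + (17−9.05)²/9.05 + (6−15.68)²/15.68 + (15−13.27)²/13.27 + (5−12.86)²/12.86 + (28−22.29)²/22.29 + (21−18.86)²/18.86 = 22.0904
df = 4
p-value (upper-tail) = 0.00019
At α=0.05: p < α → reject H₀

reject H₀: yes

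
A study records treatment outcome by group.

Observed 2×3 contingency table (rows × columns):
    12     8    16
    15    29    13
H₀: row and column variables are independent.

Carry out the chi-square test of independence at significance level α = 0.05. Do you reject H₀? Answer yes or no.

Row totals [36, 57], col totals [27, 37, 29], n=93
χ² = (12−10.45)²/10.45 + (8−14.32)²/14.32 + (16−11.23)²/11.23 + (15−16.55)²/16.55 + (29−22.68)²/22.68 + (13−17.77)²/17.77 = 8.2409
df = 2
p-value (upper-tail) = 0.01624
At α=0.05: p < α → reject H₀

reject H₀: yes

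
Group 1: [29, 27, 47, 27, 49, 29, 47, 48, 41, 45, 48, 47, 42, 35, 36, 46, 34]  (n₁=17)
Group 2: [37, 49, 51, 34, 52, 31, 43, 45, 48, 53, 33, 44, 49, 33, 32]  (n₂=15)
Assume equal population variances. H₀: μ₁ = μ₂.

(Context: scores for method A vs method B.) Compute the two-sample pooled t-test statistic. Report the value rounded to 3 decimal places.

test statistic = -0.845

x̄₁=39.824, s₁=8.210, n₁=17
x̄₂=42.267, s₂=8.111, n₂=15
s_p² = [16·8.210² + 14·8.111²]/30 = 66.6468
SE = √(s_p²·(1/17+1/15)) = 2.8920
t = (39.824−42.267)/2.8920 = -0.8448
df = 30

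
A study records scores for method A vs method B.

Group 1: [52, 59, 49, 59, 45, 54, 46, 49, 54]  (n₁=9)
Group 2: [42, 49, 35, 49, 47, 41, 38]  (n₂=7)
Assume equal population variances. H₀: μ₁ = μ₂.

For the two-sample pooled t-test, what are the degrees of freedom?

df = n₁ + n₂ − 2 = 9 + 7 − 2 = 14

degrees of freedom = 14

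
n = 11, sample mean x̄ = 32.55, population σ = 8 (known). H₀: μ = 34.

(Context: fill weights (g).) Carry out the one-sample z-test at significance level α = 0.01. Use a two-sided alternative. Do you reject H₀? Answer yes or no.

SE = σ/√n = 8/√11 = 2.4121
z = (x̄−μ₀)/SE = (32.55−34)/2.4121 = -0.6011
p-value (two-sided) = 0.54775
At α=0.01: p ≥ α → fail to reject H₀

reject H₀: no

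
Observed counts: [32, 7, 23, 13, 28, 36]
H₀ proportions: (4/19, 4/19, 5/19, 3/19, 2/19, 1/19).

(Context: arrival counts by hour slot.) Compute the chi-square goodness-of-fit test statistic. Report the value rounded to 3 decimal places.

test statistic = 150.563

n = 139; E_i = n·p_i = [29.26, 29.26, 36.58, 21.95, 14.63, 7.32]
χ² = (32−29.26)²/29.26 + (7−29.26)²/29.26 + (23−36.58)²/36.58 + (13−21.95)²/21.95 + (28−14.63)²/14.63 + (36−7.32)²/7.32 = 150.5632
df = 5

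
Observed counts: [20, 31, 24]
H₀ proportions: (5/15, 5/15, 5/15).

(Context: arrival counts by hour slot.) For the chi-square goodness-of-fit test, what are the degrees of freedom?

df = k − 1 = 3 − 1 = 2

degrees of freedom = 2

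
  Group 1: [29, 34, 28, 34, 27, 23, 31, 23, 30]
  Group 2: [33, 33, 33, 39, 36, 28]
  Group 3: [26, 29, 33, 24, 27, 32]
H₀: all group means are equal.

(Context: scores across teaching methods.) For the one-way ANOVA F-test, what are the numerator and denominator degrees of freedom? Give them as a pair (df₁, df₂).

degrees of freedom = [2, 18]

k = 3 groups, N = 21 total
df = (k−1, N−k) = (3−1, 21−3) = (2, 18)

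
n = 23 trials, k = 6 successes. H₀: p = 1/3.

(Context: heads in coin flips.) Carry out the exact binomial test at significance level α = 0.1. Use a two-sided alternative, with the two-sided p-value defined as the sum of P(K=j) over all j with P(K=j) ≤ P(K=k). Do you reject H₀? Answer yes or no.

reject H₀: no

Exact binomial: n=23, k=6, p₀=1/3=0.3333
P(X=j) = C(n,j)·p₀^j·(1−p₀)^(n−j); p = Σ P(X=j) over j with P(X=j) ≤ P(X=6)
p-value (two-sided) = 0.51646
At α=0.1: p ≥ α → fail to reject H₀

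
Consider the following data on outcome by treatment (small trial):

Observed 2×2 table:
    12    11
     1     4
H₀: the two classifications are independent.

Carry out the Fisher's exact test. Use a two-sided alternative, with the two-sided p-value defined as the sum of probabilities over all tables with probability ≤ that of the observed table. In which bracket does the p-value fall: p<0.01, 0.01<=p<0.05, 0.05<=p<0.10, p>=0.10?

p-value bracket: p>=0.10

Margins: r₁=23, r₂=5, c₁=13, c₂=15, n=28
p_obs = C(23,12)·C(5,1)/C(28,13); sum pmf over tables with pmf ≤ p_obs
p-value (two-sided) = 0.33333
→ bracket: p>=0.10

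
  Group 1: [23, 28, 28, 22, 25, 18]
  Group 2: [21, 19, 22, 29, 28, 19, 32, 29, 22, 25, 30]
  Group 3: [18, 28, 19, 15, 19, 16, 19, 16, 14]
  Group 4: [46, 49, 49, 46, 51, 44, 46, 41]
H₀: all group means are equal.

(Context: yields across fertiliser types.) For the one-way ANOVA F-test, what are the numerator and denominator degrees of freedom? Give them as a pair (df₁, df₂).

degrees of freedom = [3, 30]

k = 4 groups, N = 34 total
df = (k−1, N−k) = (4−1, 34−4) = (3, 30)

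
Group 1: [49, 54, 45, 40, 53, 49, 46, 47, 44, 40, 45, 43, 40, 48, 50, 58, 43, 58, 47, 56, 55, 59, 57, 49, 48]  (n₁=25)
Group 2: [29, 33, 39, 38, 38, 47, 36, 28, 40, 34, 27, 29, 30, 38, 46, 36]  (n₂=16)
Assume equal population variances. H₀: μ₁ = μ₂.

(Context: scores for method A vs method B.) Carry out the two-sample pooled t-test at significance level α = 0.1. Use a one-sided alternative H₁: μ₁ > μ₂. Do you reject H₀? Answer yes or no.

reject H₀: yes

x̄₁=48.920, s₁=5.930, n₁=25
x̄₂=35.500, s₂=6.033, n₂=16
s_p² = [24·5.930² + 15·6.033²]/39 = 35.6369
SE = √(s_p²·(1/25+1/16)) = 1.9112
t = (48.920−35.500)/1.9112 = 7.0217
df = 39
p-value (one-sided, H₁ greater) = 0.00000
At α=0.1: p < α → reject H₀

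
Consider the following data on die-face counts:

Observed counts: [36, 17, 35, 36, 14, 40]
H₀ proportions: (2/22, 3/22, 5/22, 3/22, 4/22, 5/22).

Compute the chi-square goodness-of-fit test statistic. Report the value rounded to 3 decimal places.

test statistic = 43.277

n = 178; E_i = n·p_i = [16.18, 24.27, 40.45, 24.27, 32.36, 40.45]
χ² = (36−16.18)²/16.18 + (17−24.27)²/24.27 + (35−40.45)²/40.45 + (36−24.27)²/24.27 + (14−32.36)²/32.36 + (40−40.45)²/40.45 = 43.2772
df = 5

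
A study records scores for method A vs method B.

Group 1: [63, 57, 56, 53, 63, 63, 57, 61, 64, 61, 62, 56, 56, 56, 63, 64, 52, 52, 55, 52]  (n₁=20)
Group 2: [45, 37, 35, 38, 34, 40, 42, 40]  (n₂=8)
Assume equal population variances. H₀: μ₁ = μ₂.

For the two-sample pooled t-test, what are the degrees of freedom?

degrees of freedom = 26

df = n₁ + n₂ − 2 = 20 + 8 − 2 = 26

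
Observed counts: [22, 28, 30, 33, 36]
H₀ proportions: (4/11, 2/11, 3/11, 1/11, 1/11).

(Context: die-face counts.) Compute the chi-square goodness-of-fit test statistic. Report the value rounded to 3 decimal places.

n = 149; E_i = n·p_i = [54.18, 27.09, 40.64, 13.55, 13.55]
χ² = (22−54.18)²/54.18 + (28−27.09)²/27.09 + (30−40.64)²/40.64 + (33−13.55)²/13.55 + (36−13.55)²/13.55 = 87.0940
df = 4

test statistic = 87.094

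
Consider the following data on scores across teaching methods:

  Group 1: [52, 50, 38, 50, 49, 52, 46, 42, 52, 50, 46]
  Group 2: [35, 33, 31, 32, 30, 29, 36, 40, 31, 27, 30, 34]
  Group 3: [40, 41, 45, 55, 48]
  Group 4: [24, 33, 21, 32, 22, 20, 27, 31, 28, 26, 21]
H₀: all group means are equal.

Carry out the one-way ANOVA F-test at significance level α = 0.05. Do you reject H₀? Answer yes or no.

Group means [47.91, 32.33, 45.80, 25.91], grand mean 36.641
SSB = Σnᵢ(x̄ᵢ−x̄)² = 3305.690; SSW = ΣΣ(x−x̄ᵢ)² = 709.285
MSB = 3305.690/3 = 1101.8965; MSW = 709.285/35 = 20.2653
F = MSB/MSW = 54.3736
df = (3, 35)
p-value (upper-tail) = 0.00000
At α=0.05: p < α → reject H₀

reject H₀: yes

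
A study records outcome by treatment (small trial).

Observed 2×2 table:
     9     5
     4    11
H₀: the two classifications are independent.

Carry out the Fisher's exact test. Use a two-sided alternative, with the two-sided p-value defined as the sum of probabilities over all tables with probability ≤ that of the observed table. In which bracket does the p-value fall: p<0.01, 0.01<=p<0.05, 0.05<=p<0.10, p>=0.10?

p-value bracket: 0.05<=p<0.10

Margins: r₁=14, r₂=15, c₁=13, c₂=16, n=29
p_obs = C(14,9)·C(15,4)/C(29,13); sum pmf over tables with pmf ≤ p_obs
p-value (two-sided) = 0.06560
→ bracket: 0.05<=p<0.10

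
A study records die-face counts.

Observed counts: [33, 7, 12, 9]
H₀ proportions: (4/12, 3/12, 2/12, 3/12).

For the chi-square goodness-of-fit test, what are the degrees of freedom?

df = k − 1 = 4 − 1 = 3

degrees of freedom = 3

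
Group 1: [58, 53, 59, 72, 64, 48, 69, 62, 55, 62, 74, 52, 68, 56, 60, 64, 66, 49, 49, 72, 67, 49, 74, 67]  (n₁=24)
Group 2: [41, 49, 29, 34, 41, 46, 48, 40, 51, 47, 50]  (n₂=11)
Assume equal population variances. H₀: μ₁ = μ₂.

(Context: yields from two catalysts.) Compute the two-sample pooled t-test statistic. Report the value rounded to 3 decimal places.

test statistic = 6.143

x̄₁=61.208, s₁=8.418, n₁=24
x̄₂=43.273, s₂=7.016, n₂=11
s_p² = [23·8.418² + 10·7.016²]/33 = 64.3073
SE = √(s_p²·(1/24+1/11)) = 2.9199
t = (61.208−43.273)/2.9199 = 6.1426
df = 33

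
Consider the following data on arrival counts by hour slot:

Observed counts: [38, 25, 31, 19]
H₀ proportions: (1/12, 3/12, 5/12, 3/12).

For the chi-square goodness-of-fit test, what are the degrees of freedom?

df = k − 1 = 4 − 1 = 3

degrees of freedom = 3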